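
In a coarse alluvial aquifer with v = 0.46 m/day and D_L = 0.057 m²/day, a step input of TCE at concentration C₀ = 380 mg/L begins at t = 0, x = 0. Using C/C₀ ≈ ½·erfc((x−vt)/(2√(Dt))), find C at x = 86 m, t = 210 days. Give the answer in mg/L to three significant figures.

374 mg/L

For a continuous step input, C/C₀ ≈ ½·erfc((x−vt)/(2√(Dt))).
vt = 0.46 × 210 = 96.6 m and 2√(Dt) = 2√(0.057 × 210) = 6.920 m.
Argument (x−vt)/(2√(Dt)) = (86 − 96.6)/6.920 = -1.532; ½·erfc(-1.532) = 0.9849.
C = 380 × 0.9849 = 374 mg/L.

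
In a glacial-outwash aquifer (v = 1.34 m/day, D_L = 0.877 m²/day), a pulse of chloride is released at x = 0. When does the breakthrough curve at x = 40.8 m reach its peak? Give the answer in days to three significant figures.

For the 1D instantaneous-source solution, setting ∂C/∂t = 0 at fixed x gives v²t² + 2Dt − x² = 0, so t = (√(D² + v²x²) − D)/v².
√(D² + v²x²) = √(0.877² + 1.34² × 40.8²) = 54.68; v² = 1.7956.
t = (54.68 − 0.877)/1.7956 = 30.0 days (vs. the pure-advection estimate x/v = 30.4 d).

30.0 days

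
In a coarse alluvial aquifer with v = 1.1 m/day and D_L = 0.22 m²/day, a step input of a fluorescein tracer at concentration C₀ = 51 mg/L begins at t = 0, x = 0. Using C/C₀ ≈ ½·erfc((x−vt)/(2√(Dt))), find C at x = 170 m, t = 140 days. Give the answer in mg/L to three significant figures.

For a continuous step input, C/C₀ ≈ ½·erfc((x−vt)/(2√(Dt))).
vt = 1.1 × 140 = 154 m and 2√(Dt) = 2√(0.22 × 140) = 11.10 m.
Argument (x−vt)/(2√(Dt)) = (170 − 154)/11.10 = 1.441; ½·erfc(1.441) = 0.02078.
C = 51 × 0.02078 = 1.06 mg/L.

1.06 mg/L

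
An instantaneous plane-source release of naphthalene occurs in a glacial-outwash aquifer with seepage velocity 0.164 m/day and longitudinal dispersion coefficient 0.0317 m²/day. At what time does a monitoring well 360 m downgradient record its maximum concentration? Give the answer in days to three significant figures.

For the 1D instantaneous-source solution, setting ∂C/∂t = 0 at fixed x gives v²t² + 2Dt − x² = 0, so t = (√(D² + v²x²) − D)/v².
√(D² + v²x²) = √(0.0317² + 0.164² × 360²) = 59.04; v² = 0.026896.
t = (59.04 − 0.0317)/0.026896 = 2190 days (vs. the pure-advection estimate x/v = 2200 d).

2190 days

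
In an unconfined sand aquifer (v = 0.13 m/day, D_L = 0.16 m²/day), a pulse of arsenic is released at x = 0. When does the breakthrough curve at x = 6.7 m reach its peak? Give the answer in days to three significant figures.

For the 1D instantaneous-source solution, setting ∂C/∂t = 0 at fixed x gives v²t² + 2Dt − x² = 0, so t = (√(D² + v²x²) − D)/v².
√(D² + v²x²) = √(0.16² + 0.13² × 6.7²) = 0.8856; v² = 0.0169.
t = (0.8856 − 0.16)/0.0169 = 42.9 days (vs. the pure-advection estimate x/v = 51.5 d).

42.9 days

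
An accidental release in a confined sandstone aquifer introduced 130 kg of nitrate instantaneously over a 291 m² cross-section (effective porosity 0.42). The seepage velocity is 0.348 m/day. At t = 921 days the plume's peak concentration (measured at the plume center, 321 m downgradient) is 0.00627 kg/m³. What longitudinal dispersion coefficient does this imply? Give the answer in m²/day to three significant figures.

At the plume center C_max = M/(n_e·A·√(4πDt)), so D = M²/(4πt·(n_e·A·C_max)²).
n_e·A·C_max = 0.42 × 291 × 0.00627 = 0.7663 kg/m.
D = 130²/(4π × 921 × 0.7663²) = 2.49 m²/day.

2.49 m²/day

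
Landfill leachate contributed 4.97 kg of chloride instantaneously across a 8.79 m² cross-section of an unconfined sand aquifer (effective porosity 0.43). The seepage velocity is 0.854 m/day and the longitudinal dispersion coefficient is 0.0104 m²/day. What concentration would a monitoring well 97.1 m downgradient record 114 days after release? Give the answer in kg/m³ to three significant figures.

For an instantaneous plane source, C(x,t) = M/(n_e·A·√(4πDt)) · exp(−(x−vt)²/(4Dt)), with n_e·A the pore (flow) area.
Plume center vt = 0.854 × 114 = 97.356 m, so the well at 97.1 m is 0.256 m upgradient of the peak.
√(4πDt) = 3.860 m, giving peak height M/(n_e·A·√(4πDt)) = 4.97/(0.43 × 8.79 × 3.860) = 0.3407 kg/m³.
(x−vt)²/(4Dt) = (-0.256)²/(4 × 0.0104 × 114) = 0.01382; exp(−0.01382) = 0.9863.
C = 0.3407 × 0.9863 = 0.336 kg/m³.

0.336 kg/m³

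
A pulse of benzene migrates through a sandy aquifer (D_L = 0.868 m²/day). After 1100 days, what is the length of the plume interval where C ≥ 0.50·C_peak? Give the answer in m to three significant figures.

The plume is Gaussian with σ = √(2Dt) = √(2 × 0.868 × 1100) = 43.70 m.
C/C_peak = exp(−Δx²/(2σ²)) = 0.50 ⇒ Δx = σ·√(−2 ln 0.50) = 43.70 × 1.177 = 51.43 m.
Width = 2Δx = 103 m.

103 m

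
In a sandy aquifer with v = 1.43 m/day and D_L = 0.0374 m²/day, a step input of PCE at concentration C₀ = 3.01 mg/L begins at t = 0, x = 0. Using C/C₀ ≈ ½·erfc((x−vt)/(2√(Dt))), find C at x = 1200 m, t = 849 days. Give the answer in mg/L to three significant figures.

2.89 mg/L

For a continuous step input, C/C₀ ≈ ½·erfc((x−vt)/(2√(Dt))).
vt = 1.43 × 849 = 1214.07 m and 2√(Dt) = 2√(0.0374 × 849) = 11.27 m.
Argument (x−vt)/(2√(Dt)) = (1200 − 1214.07)/11.27 = -1.248; ½·erfc(-1.248) = 0.9612.
C = 3.01 × 0.9612 = 2.89 mg/L.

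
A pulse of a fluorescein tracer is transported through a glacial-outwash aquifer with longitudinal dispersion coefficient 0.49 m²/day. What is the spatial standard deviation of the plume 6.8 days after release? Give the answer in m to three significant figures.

Dispersive spreading gives a Gaussian with σ² = 2Dt; advection only shifts the center.
σ = √(2 × 0.49 × 6.8) = 2.58 m.

2.58 m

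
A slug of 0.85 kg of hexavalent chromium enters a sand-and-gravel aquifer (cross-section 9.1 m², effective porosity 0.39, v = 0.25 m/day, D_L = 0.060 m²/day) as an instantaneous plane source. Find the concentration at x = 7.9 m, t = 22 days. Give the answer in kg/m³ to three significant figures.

For an instantaneous plane source, C(x,t) = M/(n_e·A·√(4πDt)) · exp(−(x−vt)²/(4Dt)), with n_e·A the pore (flow) area.
Plume center vt = 0.25 × 22 = 5.5 m, so the well at 7.9 m is 2.4 m downgradient of the peak.
√(4πDt) = 4.073 m, giving peak height M/(n_e·A·√(4πDt)) = 0.85/(0.39 × 9.1 × 4.073) = 0.05880 kg/m³.
(x−vt)²/(4Dt) = (2.4)²/(4 × 0.060 × 22) = 1.091; exp(−1.091) = 0.3359.
C = 0.05880 × 0.3359 = 0.0198 kg/m³.

0.0198 kg/m³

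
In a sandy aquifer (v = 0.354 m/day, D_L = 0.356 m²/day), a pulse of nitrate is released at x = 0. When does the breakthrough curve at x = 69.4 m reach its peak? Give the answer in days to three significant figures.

193 days

For the 1D instantaneous-source solution, setting ∂C/∂t = 0 at fixed x gives v²t² + 2Dt − x² = 0, so t = (√(D² + v²x²) − D)/v².
√(D² + v²x²) = √(0.356² + 0.354² × 69.4²) = 24.57; v² = 0.125316.
t = (24.57 − 0.356)/0.125316 = 193 days (vs. the pure-advection estimate x/v = 196 d).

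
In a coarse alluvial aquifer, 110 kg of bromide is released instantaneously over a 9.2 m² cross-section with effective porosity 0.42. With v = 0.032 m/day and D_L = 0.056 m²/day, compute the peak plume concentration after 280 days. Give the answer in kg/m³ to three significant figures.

2.03 kg/m³

The peak of an instantaneous 1D plume sits at x = vt; there the Gaussian factor is 1 and C_max = M/(n_e·A·√(4πDt)), where n_e·A is the pore area the mass is dissolved in.
√(4πDt) = √(4π × 0.056 × 280) = 14.04 m, so C_max = 110/(0.42 × 9.2 × 14.04) = 2.03 kg/m³.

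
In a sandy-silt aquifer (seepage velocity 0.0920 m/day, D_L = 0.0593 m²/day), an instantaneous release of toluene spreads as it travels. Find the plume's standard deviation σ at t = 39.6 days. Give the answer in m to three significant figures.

Dispersive spreading gives a Gaussian with σ² = 2Dt; advection only shifts the center.
σ = √(2 × 0.0593 × 39.6) = 2.17 m.

2.17 m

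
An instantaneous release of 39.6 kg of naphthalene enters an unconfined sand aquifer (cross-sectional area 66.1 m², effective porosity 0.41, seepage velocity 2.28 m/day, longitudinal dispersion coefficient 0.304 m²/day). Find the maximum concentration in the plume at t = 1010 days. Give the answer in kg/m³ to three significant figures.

0.0235 kg/m³

The peak of an instantaneous 1D plume sits at x = vt; there the Gaussian factor is 1 and C_max = M/(n_e·A·√(4πDt)), where n_e·A is the pore area the mass is dissolved in.
√(4πDt) = √(4π × 0.304 × 1010) = 62.12 m, so C_max = 39.6/(0.41 × 66.1 × 62.12) = 0.0235 kg/m³.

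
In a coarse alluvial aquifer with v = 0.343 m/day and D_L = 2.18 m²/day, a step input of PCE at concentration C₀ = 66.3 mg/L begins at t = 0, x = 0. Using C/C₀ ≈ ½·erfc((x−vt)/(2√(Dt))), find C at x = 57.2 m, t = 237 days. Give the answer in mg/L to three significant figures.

For a continuous step input, C/C₀ ≈ ½·erfc((x−vt)/(2√(Dt))).
vt = 0.343 × 237 = 81.291 m and 2√(Dt) = 2√(2.18 × 237) = 45.46 m.
Argument (x−vt)/(2√(Dt)) = (57.2 − 81.291)/45.46 = -0.5299; ½·erfc(-0.5299) = 0.7732.
C = 66.3 × 0.7732 = 51.3 mg/L.

51.3 mg/L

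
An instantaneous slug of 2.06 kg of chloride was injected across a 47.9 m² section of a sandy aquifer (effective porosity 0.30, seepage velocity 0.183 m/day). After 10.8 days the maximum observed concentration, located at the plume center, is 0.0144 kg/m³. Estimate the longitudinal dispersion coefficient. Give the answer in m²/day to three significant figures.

0.730 m²/day

At the plume center C_max = M/(n_e·A·√(4πDt)), so D = M²/(4πt·(n_e·A·C_max)²).
n_e·A·C_max = 0.30 × 47.9 × 0.0144 = 0.2069 kg/m.
D = 2.06²/(4π × 10.8 × 0.2069²) = 0.730 m²/day.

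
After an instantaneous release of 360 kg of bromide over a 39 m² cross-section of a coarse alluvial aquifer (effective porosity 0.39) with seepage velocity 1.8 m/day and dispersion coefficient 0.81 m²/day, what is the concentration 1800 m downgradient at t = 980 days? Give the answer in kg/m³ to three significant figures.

For an instantaneous plane source, C(x,t) = M/(n_e·A·√(4πDt)) · exp(−(x−vt)²/(4Dt)), with n_e·A the pore (flow) area.
Plume center vt = 1.8 × 980 = 1764 m, so the well at 1800 m is 36 m downgradient of the peak.
√(4πDt) = 99.88 m, giving peak height M/(n_e·A·√(4πDt)) = 360/(0.39 × 39 × 99.88) = 0.2370 kg/m³.
(x−vt)²/(4Dt) = (36)²/(4 × 0.81 × 980) = 0.4082; exp(−0.4082) = 0.6648.
C = 0.2370 × 0.6648 = 0.158 kg/m³.

0.158 kg/m³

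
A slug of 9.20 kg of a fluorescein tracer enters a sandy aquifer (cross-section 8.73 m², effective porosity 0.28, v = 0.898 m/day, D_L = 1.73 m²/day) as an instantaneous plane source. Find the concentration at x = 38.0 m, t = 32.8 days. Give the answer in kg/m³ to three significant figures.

0.102 kg/m³

For an instantaneous plane source, C(x,t) = M/(n_e·A·√(4πDt)) · exp(−(x−vt)²/(4Dt)), with n_e·A the pore (flow) area.
Plume center vt = 0.898 × 32.8 = 29.4544 m, so the well at 38.0 m is 8.5456 m downgradient of the peak.
√(4πDt) = 26.70 m, giving peak height M/(n_e·A·√(4πDt)) = 9.20/(0.28 × 8.73 × 26.70) = 0.1410 kg/m³.
(x−vt)²/(4Dt) = (8.5456)²/(4 × 1.73 × 32.8) = 0.3217; exp(−0.3217) = 0.7249.
C = 0.1410 × 0.7249 = 0.102 kg/m³.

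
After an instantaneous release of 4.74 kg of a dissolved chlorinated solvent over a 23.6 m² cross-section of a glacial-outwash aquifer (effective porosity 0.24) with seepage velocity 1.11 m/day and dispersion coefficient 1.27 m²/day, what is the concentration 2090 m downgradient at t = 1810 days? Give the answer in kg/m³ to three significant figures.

For an instantaneous plane source, C(x,t) = M/(n_e·A·√(4πDt)) · exp(−(x−vt)²/(4Dt)), with n_e·A the pore (flow) area.
Plume center vt = 1.11 × 1810 = 2009.1 m, so the well at 2090 m is 80.9 m downgradient of the peak.
√(4πDt) = 170.0 m, giving peak height M/(n_e·A·√(4πDt)) = 4.74/(0.24 × 23.6 × 170.0) = 0.004923 kg/m³.
(x−vt)²/(4Dt) = (80.9)²/(4 × 1.27 × 1810) = 0.7118; exp(−0.7118) = 0.4908.
C = 0.004923 × 0.4908 = 0.00242 kg/m³.

0.00242 kg/m³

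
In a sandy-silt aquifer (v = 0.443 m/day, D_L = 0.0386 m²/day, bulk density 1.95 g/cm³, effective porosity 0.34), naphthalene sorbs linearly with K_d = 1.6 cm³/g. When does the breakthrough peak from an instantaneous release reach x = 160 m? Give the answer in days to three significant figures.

3670 days

Retardation factor R = 1 + ρ_b·K_d/n = 1 + 1.95 × 1.6/0.34 = 10.18.
Sorption retards both mechanisms: v_R = v/R = 0.04352 m/day, D_R = D/R = 0.003792 m²/day.
Peak time from v_R²t² + 2D_R t − x² = 0: t = (√(D_R² + v_R²x²) − D_R)/v_R².
√(D_R² + v_R²x²) = √(0.003792² + 0.04352² × 160²) = 6.963; v_R² = 0.001894.
t = (6.963 − 0.003792)/0.001894 = 3670 days.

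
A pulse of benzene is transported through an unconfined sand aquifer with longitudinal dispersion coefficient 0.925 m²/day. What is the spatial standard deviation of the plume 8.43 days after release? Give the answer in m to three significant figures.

Dispersive spreading gives a Gaussian with σ² = 2Dt; advection only shifts the center.
σ = √(2 × 0.925 × 8.43) = 3.95 m.

3.95 m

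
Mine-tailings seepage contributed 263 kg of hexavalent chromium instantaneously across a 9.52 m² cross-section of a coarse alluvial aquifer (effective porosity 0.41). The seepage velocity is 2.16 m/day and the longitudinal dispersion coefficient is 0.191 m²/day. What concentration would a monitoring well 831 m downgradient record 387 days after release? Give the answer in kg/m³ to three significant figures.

2.04 kg/m³

For an instantaneous plane source, C(x,t) = M/(n_e·A·√(4πDt)) · exp(−(x−vt)²/(4Dt)), with n_e·A the pore (flow) area.
Plume center vt = 2.16 × 387 = 835.92 m, so the well at 831 m is 4.92 m upgradient of the peak.
√(4πDt) = 30.48 m, giving peak height M/(n_e·A·√(4πDt)) = 263/(0.41 × 9.52 × 30.48) = 2.211 kg/m³.
(x−vt)²/(4Dt) = (-4.92)²/(4 × 0.191 × 387) = 0.08187; exp(−0.08187) = 0.9214.
C = 2.211 × 0.9214 = 2.04 kg/m³.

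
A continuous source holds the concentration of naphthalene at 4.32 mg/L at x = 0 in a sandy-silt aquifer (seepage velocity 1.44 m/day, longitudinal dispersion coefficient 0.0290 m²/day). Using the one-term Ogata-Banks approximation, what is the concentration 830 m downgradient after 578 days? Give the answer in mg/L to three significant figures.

2.83 mg/L

For a continuous step input, C/C₀ ≈ ½·erfc((x−vt)/(2√(Dt))).
vt = 1.44 × 578 = 832.32 m and 2√(Dt) = 2√(0.0290 × 578) = 8.188 m.
Argument (x−vt)/(2√(Dt)) = (830 − 832.32)/8.188 = -0.2833; ½·erfc(-0.2833) = 0.6557.
C = 4.32 × 0.6557 = 2.83 mg/L.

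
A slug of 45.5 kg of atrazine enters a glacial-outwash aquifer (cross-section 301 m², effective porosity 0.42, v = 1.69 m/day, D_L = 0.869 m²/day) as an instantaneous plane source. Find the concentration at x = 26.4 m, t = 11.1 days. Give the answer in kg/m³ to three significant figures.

0.00720 kg/m³

For an instantaneous plane source, C(x,t) = M/(n_e·A·√(4πDt)) · exp(−(x−vt)²/(4Dt)), with n_e·A the pore (flow) area.
Plume center vt = 1.69 × 11.1 = 18.759 m, so the well at 26.4 m is 7.641 m downgradient of the peak.
√(4πDt) = 11.01 m, giving peak height M/(n_e·A·√(4πDt)) = 45.5/(0.42 × 301 × 11.01) = 0.03269 kg/m³.
(x−vt)²/(4Dt) = (7.641)²/(4 × 0.869 × 11.1) = 1.513; exp(−1.513) = 0.2202.
C = 0.03269 × 0.2202 = 0.00720 kg/m³.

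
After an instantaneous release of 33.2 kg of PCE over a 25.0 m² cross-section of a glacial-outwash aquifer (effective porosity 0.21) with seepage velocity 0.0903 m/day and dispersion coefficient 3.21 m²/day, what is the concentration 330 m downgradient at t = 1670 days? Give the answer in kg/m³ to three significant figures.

0.00545 kg/m³

For an instantaneous plane source, C(x,t) = M/(n_e·A·√(4πDt)) · exp(−(x−vt)²/(4Dt)), with n_e·A the pore (flow) area.
Plume center vt = 0.0903 × 1670 = 150.801 m, so the well at 330 m is 179.199 m downgradient of the peak.
√(4πDt) = 259.5 m, giving peak height M/(n_e·A·√(4πDt)) = 33.2/(0.21 × 25.0 × 259.5) = 0.02437 kg/m³.
(x−vt)²/(4Dt) = (179.199)²/(4 × 3.21 × 1670) = 1.498; exp(−1.498) = 0.2236.
C = 0.02437 × 0.2236 = 0.00545 kg/m³.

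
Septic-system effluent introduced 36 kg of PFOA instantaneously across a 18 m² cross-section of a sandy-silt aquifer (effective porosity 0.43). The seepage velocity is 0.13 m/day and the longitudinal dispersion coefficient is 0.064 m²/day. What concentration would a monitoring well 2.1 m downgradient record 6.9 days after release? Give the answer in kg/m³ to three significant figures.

For an instantaneous plane source, C(x,t) = M/(n_e·A·√(4πDt)) · exp(−(x−vt)²/(4Dt)), with n_e·A the pore (flow) area.
Plume center vt = 0.13 × 6.9 = 0.897 m, so the well at 2.1 m is 1.203 m downgradient of the peak.
√(4πDt) = 2.356 m, giving peak height M/(n_e·A·√(4πDt)) = 36/(0.43 × 18 × 2.356) = 1.974 kg/m³.
(x−vt)²/(4Dt) = (1.203)²/(4 × 0.064 × 6.9) = 0.8193; exp(−0.8193) = 0.4407.
C = 1.974 × 0.4407 = 0.870 kg/m³.

0.870 kg/m³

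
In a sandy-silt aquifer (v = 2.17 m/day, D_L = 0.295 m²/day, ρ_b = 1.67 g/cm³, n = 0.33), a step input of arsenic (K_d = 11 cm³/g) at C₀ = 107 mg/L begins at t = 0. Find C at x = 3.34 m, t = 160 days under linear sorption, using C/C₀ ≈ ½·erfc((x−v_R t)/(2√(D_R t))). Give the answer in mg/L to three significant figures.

105 mg/L

Retardation factor R = 1 + ρ_b·K_d/n = 1 + 1.67 × 11/0.33 = 56.67.
Sorption retards both mechanisms: v_R = v/R = 0.03829 m/day, D_R = D/R = 0.005206 m²/day.
v_R·t = 0.03829 × 160 = 6.1264 m; 2√(D_R t) = 1.825 m; argument = (3.34 − 6.1264)/1.825 = -1.527.
C = C₀ × ½·erfc(-1.527) = 107 × 0.9846 = 105 mg/L.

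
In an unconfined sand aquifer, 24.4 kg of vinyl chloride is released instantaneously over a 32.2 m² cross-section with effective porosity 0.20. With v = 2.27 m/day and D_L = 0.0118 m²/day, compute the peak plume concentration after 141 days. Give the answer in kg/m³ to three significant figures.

0.829 kg/m³

The peak of an instantaneous 1D plume sits at x = vt; there the Gaussian factor is 1 and C_max = M/(n_e·A·√(4πDt)), where n_e·A is the pore area the mass is dissolved in.
√(4πDt) = √(4π × 0.0118 × 141) = 4.573 m, so C_max = 24.4/(0.20 × 32.2 × 4.573) = 0.829 kg/m³.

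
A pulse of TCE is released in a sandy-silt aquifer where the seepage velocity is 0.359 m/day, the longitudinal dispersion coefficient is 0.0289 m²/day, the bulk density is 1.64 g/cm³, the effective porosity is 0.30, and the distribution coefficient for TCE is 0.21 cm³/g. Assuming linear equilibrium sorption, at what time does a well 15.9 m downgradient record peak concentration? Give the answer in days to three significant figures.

Retardation factor R = 1 + ρ_b·K_d/n = 1 + 1.64 × 0.21/0.30 = 2.148.
Sorption retards both mechanisms: v_R = v/R = 0.1671 m/day, D_R = D/R = 0.01345 m²/day.
Peak time from v_R²t² + 2D_R t − x² = 0: t = (√(D_R² + v_R²x²) − D_R)/v_R².
√(D_R² + v_R²x²) = √(0.01345² + 0.1671² × 15.9²) = 2.657; v_R² = 0.02792.
t = (2.657 − 0.01345)/0.02792 = 94.7 days.

94.7 days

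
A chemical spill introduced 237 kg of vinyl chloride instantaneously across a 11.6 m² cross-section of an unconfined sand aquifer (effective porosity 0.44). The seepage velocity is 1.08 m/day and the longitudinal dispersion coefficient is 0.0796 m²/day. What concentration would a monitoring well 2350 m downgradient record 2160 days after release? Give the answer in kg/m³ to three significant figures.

For an instantaneous plane source, C(x,t) = M/(n_e·A·√(4πDt)) · exp(−(x−vt)²/(4Dt)), with n_e·A the pore (flow) area.
Plume center vt = 1.08 × 2160 = 2332.8 m, so the well at 2350 m is 17.2 m downgradient of the peak.
√(4πDt) = 46.48 m, giving peak height M/(n_e·A·√(4πDt)) = 237/(0.44 × 11.6 × 46.48) = 0.9990 kg/m³.
(x−vt)²/(4Dt) = (17.2)²/(4 × 0.0796 × 2160) = 0.4302; exp(−0.4302) = 0.6504.
C = 0.9990 × 0.6504 = 0.650 kg/m³.

0.650 kg/m³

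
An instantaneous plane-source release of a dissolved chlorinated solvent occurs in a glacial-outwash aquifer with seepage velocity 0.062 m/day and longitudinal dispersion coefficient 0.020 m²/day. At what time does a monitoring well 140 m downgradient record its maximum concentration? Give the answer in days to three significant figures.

For the 1D instantaneous-source solution, setting ∂C/∂t = 0 at fixed x gives v²t² + 2Dt − x² = 0, so t = (√(D² + v²x²) − D)/v².
√(D² + v²x²) = √(0.020² + 0.062² × 140²) = 8.680; v² = 0.003844.
t = (8.680 − 0.020)/0.003844 = 2250 days (vs. the pure-advection estimate x/v = 2260 d).

2250 days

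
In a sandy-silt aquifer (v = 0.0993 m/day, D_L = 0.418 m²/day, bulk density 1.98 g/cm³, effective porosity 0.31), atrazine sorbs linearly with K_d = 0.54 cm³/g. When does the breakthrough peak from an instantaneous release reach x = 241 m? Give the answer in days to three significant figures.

10600 days

Retardation factor R = 1 + ρ_b·K_d/n = 1 + 1.98 × 0.54/0.31 = 4.449.
Sorption retards both mechanisms: v_R = v/R = 0.02232 m/day, D_R = D/R = 0.09395 m²/day.
Peak time from v_R²t² + 2D_R t − x² = 0: t = (√(D_R² + v_R²x²) − D_R)/v_R².
√(D_R² + v_R²x²) = √(0.09395² + 0.02232² × 241²) = 5.380; v_R² = 0.0004982.
t = (5.380 − 0.09395)/0.0004982 = 10600 days.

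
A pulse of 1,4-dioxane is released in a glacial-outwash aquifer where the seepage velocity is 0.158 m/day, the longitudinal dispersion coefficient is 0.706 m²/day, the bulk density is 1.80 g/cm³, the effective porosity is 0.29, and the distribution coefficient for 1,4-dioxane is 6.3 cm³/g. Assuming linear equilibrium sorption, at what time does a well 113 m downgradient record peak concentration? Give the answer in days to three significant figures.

Retardation factor R = 1 + ρ_b·K_d/n = 1 + 1.80 × 6.3/0.29 = 40.10.
Sorption retards both mechanisms: v_R = v/R = 0.003940 m/day, D_R = D/R = 0.01761 m²/day.
Peak time from v_R²t² + 2D_R t − x² = 0: t = (√(D_R² + v_R²x²) − D_R)/v_R².
√(D_R² + v_R²x²) = √(0.01761² + 0.003940² × 113²) = 0.4456; v_R² = 1.552e-05.
t = (0.4456 − 0.01761)/1.552e-05 = 27600 days.

27600 days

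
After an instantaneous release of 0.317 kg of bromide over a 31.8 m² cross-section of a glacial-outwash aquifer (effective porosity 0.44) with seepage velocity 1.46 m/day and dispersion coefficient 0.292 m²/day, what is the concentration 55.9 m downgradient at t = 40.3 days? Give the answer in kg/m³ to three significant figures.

For an instantaneous plane source, C(x,t) = M/(n_e·A·√(4πDt)) · exp(−(x−vt)²/(4Dt)), with n_e·A the pore (flow) area.
Plume center vt = 1.46 × 40.3 = 58.838 m, so the well at 55.9 m is 2.938 m upgradient of the peak.
√(4πDt) = 12.16 m, giving peak height M/(n_e·A·√(4πDt)) = 0.317/(0.44 × 31.8 × 12.16) = 0.001863 kg/m³.
(x−vt)²/(4Dt) = (-2.938)²/(4 × 0.292 × 40.3) = 0.1834; exp(−0.1834) = 0.8324.
C = 0.001863 × 0.8324 = 0.00155 kg/m³.

0.00155 kg/m³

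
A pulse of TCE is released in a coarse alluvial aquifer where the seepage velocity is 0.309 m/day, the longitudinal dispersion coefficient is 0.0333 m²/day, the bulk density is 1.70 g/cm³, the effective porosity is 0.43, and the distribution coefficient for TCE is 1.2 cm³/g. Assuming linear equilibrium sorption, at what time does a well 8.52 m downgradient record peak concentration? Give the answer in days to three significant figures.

156 days

Retardation factor R = 1 + ρ_b·K_d/n = 1 + 1.70 × 1.2/0.43 = 5.744.
Sorption retards both mechanisms: v_R = v/R = 0.05380 m/day, D_R = D/R = 0.005797 m²/day.
Peak time from v_R²t² + 2D_R t − x² = 0: t = (√(D_R² + v_R²x²) − D_R)/v_R².
√(D_R² + v_R²x²) = √(0.005797² + 0.05380² × 8.52²) = 0.4584; v_R² = 0.002894.
t = (0.4584 − 0.005797)/0.002894 = 156 days.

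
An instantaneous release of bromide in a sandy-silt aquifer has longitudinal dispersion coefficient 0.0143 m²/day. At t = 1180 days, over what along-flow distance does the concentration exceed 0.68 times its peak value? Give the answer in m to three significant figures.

The plume is Gaussian with σ = √(2Dt) = √(2 × 0.0143 × 1180) = 5.809 m.
C/C_peak = exp(−Δx²/(2σ²)) = 0.68 ⇒ Δx = σ·√(−2 ln 0.68) = 5.809 × 0.8783 = 5.102 m.
Width = 2Δx = 10.2 m.

10.2 m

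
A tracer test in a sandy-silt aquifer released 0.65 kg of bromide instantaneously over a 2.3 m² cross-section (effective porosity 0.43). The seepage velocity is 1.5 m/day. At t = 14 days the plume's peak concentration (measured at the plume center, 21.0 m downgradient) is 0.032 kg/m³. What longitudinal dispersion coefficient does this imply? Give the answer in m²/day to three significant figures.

At the plume center C_max = M/(n_e·A·√(4πDt)), so D = M²/(4πt·(n_e·A·C_max)²).
n_e·A·C_max = 0.43 × 2.3 × 0.032 = 0.03165 kg/m.
D = 0.65²/(4π × 14 × 0.03165²) = 2.40 m²/day.

2.40 m²/day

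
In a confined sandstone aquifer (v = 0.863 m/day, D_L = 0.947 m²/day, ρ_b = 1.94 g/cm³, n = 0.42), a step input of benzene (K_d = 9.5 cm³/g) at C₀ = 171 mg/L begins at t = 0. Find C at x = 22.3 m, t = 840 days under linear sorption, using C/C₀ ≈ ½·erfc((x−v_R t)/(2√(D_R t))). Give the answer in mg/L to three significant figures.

25.8 mg/L

Retardation factor R = 1 + ρ_b·K_d/n = 1 + 1.94 × 9.5/0.42 = 44.88.
Sorption retards both mechanisms: v_R = v/R = 0.01923 m/day, D_R = D/R = 0.02110 m²/day.
v_R·t = 0.01923 × 840 = 16.1532 m; 2√(D_R t) = 8.420 m; argument = (22.3 − 16.1532)/8.420 = 0.7300.
C = C₀ × ½·erfc(0.7300) = 171 × 0.1509 = 25.8 mg/L.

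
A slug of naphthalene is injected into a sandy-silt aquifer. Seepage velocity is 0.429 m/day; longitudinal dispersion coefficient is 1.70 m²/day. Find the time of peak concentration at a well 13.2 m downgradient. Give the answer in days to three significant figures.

22.9 days

For the 1D instantaneous-source solution, setting ∂C/∂t = 0 at fixed x gives v²t² + 2Dt − x² = 0, so t = (√(D² + v²x²) − D)/v².
√(D² + v²x²) = √(1.70² + 0.429² × 13.2²) = 5.912; v² = 0.184041.
t = (5.912 − 1.70)/0.184041 = 22.9 days (vs. the pure-advection estimate x/v = 30.8 d).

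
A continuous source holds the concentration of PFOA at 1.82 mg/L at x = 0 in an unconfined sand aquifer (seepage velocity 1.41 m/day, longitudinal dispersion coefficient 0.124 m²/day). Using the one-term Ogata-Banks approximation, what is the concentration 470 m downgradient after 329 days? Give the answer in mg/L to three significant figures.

For a continuous step input, C/C₀ ≈ ½·erfc((x−vt)/(2√(Dt))).
vt = 1.41 × 329 = 463.89 m and 2√(Dt) = 2√(0.124 × 329) = 12.77 m.
Argument (x−vt)/(2√(Dt)) = (470 − 463.89)/12.77 = 0.4785; ½·erfc(0.4785) = 0.2493.
C = 1.82 × 0.2493 = 0.454 mg/L.

0.454 mg/L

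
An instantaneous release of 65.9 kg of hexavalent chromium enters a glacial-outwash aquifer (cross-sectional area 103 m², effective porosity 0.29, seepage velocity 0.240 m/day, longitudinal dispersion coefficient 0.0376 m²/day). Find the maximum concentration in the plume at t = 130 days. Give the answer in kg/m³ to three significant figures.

0.282 kg/m³

The peak of an instantaneous 1D plume sits at x = vt; there the Gaussian factor is 1 and C_max = M/(n_e·A·√(4πDt)), where n_e·A is the pore area the mass is dissolved in.
√(4πDt) = √(4π × 0.0376 × 130) = 7.837 m, so C_max = 65.9/(0.29 × 103 × 7.837) = 0.282 kg/m³.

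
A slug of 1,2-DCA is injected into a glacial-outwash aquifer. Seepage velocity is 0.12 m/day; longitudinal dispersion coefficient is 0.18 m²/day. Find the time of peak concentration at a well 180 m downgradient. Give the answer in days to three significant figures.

1490 days

For the 1D instantaneous-source solution, setting ∂C/∂t = 0 at fixed x gives v²t² + 2Dt − x² = 0, so t = (√(D² + v²x²) − D)/v².
√(D² + v²x²) = √(0.18² + 0.12² × 180²) = 21.60; v² = 0.0144.
t = (21.60 − 0.18)/0.0144 = 1490 days (vs. the pure-advection estimate x/v = 1500 d).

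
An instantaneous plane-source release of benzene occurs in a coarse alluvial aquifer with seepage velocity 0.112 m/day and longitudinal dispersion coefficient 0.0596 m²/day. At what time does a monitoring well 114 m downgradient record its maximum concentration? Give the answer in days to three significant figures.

For the 1D instantaneous-source solution, setting ∂C/∂t = 0 at fixed x gives v²t² + 2Dt − x² = 0, so t = (√(D² + v²x²) − D)/v².
√(D² + v²x²) = √(0.0596² + 0.112² × 114²) = 12.77; v² = 0.012544.
t = (12.77 − 0.0596)/0.012544 = 1010 days (vs. the pure-advection estimate x/v = 1020 d).

1010 days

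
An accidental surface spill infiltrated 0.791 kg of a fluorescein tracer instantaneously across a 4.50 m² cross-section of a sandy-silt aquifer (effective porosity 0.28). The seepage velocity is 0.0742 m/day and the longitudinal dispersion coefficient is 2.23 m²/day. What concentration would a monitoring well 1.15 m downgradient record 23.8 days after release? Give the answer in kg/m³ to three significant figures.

For an instantaneous plane source, C(x,t) = M/(n_e·A·√(4πDt)) · exp(−(x−vt)²/(4Dt)), with n_e·A the pore (flow) area.
Plume center vt = 0.0742 × 23.8 = 1.76596 m, so the well at 1.15 m is 0.61596 m upgradient of the peak.
√(4πDt) = 25.83 m, giving peak height M/(n_e·A·√(4πDt)) = 0.791/(0.28 × 4.50 × 25.83) = 0.02430 kg/m³.
(x−vt)²/(4Dt) = (-0.61596)²/(4 × 2.23 × 23.8) = 0.001787; exp(−0.001787) = 0.9982.
C = 0.02430 × 0.9982 = 0.0243 kg/m³.

0.0243 kg/m³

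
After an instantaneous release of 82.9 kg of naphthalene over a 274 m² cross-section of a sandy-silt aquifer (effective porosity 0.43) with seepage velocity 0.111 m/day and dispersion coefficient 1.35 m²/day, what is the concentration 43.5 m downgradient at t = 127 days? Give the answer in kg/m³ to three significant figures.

0.00430 kg/m³

For an instantaneous plane source, C(x,t) = M/(n_e·A·√(4πDt)) · exp(−(x−vt)²/(4Dt)), with n_e·A the pore (flow) area.
Plume center vt = 0.111 × 127 = 14.097 m, so the well at 43.5 m is 29.403 m downgradient of the peak.
√(4πDt) = 46.42 m, giving peak height M/(n_e·A·√(4πDt)) = 82.9/(0.43 × 274 × 46.42) = 0.01516 kg/m³.
(x−vt)²/(4Dt) = (29.403)²/(4 × 1.35 × 127) = 1.261; exp(−1.261) = 0.2834.
C = 0.01516 × 0.2834 = 0.00430 kg/m³.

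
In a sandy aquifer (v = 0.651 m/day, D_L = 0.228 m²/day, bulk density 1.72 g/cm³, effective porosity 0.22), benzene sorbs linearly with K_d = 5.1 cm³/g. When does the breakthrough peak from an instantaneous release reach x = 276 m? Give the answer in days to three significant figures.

17300 days

Retardation factor R = 1 + ρ_b·K_d/n = 1 + 1.72 × 5.1/0.22 = 40.87.
Sorption retards both mechanisms: v_R = v/R = 0.01593 m/day, D_R = D/R = 0.005579 m²/day.
Peak time from v_R²t² + 2D_R t − x² = 0: t = (√(D_R² + v_R²x²) − D_R)/v_R².
√(D_R² + v_R²x²) = √(0.005579² + 0.01593² × 276²) = 4.397; v_R² = 0.0002538.
t = (4.397 − 0.005579)/0.0002538 = 17300 days.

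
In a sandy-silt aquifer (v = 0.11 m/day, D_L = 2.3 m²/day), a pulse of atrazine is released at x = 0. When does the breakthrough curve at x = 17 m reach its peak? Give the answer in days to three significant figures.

54.9 days

For the 1D instantaneous-source solution, setting ∂C/∂t = 0 at fixed x gives v²t² + 2Dt − x² = 0, so t = (√(D² + v²x²) − D)/v².
√(D² + v²x²) = √(2.3² + 0.11² × 17²) = 2.964; v² = 0.0121.
t = (2.964 − 2.3)/0.0121 = 54.9 days (vs. the pure-advection estimate x/v = 155 d).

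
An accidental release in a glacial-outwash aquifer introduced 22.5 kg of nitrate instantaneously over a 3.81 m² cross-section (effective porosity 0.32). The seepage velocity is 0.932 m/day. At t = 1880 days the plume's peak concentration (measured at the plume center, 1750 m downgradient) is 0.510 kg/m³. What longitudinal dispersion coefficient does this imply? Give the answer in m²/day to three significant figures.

0.0554 m²/day

At the plume center C_max = M/(n_e·A·√(4πDt)), so D = M²/(4πt·(n_e·A·C_max)²).
n_e·A·C_max = 0.32 × 3.81 × 0.510 = 0.6218 kg/m.
D = 22.5²/(4π × 1880 × 0.6218²) = 0.0554 m²/day.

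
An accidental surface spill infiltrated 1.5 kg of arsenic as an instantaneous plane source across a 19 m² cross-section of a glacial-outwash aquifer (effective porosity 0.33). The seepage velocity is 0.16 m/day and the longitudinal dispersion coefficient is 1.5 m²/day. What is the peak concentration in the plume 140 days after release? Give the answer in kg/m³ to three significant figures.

0.00466 kg/m³

The peak of an instantaneous 1D plume sits at x = vt; there the Gaussian factor is 1 and C_max = M/(n_e·A·√(4πDt)), where n_e·A is the pore area the mass is dissolved in.
√(4πDt) = √(4π × 1.5 × 140) = 51.37 m, so C_max = 1.5/(0.33 × 19 × 51.37) = 0.00466 kg/m³.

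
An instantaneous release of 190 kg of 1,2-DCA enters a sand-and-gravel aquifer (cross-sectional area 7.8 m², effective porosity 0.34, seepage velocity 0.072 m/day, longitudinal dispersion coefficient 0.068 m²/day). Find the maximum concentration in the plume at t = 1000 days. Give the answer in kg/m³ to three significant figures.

2.45 kg/m³

The peak of an instantaneous 1D plume sits at x = vt; there the Gaussian factor is 1 and C_max = M/(n_e·A·√(4πDt)), where n_e·A is the pore area the mass is dissolved in.
√(4πDt) = √(4π × 0.068 × 1000) = 29.23 m, so C_max = 190/(0.34 × 7.8 × 29.23) = 2.45 kg/m³.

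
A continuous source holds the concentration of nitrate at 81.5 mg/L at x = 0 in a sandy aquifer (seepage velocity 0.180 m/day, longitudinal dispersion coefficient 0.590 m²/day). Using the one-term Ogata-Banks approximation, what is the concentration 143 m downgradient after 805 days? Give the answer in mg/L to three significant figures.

For a continuous step input, C/C₀ ≈ ½·erfc((x−vt)/(2√(Dt))).
vt = 0.180 × 805 = 144.9 m and 2√(Dt) = 2√(0.590 × 805) = 43.59 m.
Argument (x−vt)/(2√(Dt)) = (143 − 144.9)/43.59 = -0.04359; ½·erfc(-0.04359) = 0.5246.
C = 81.5 × 0.5246 = 42.8 mg/L.

42.8 mg/L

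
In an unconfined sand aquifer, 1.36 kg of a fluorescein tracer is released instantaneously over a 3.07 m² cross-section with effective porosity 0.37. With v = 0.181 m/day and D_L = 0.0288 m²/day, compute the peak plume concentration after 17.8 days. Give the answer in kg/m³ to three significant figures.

The peak of an instantaneous 1D plume sits at x = vt; there the Gaussian factor is 1 and C_max = M/(n_e·A·√(4πDt)), where n_e·A is the pore area the mass is dissolved in.
√(4πDt) = √(4π × 0.0288 × 17.8) = 2.538 m, so C_max = 1.36/(0.37 × 3.07 × 2.538) = 0.472 kg/m³.

0.472 kg/m³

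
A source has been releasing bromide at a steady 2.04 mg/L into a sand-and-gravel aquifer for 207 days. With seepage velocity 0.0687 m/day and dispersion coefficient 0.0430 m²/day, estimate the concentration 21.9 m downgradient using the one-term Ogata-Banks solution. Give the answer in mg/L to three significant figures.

0.0701 mg/L

For a continuous step input, C/C₀ ≈ ½·erfc((x−vt)/(2√(Dt))).
vt = 0.0687 × 207 = 14.2209 m and 2√(Dt) = 2√(0.0430 × 207) = 5.967 m.
Argument (x−vt)/(2√(Dt)) = (21.9 − 14.2209)/5.967 = 1.287; ½·erfc(1.287) = 0.03437.
C = 2.04 × 0.03437 = 0.0701 mg/L.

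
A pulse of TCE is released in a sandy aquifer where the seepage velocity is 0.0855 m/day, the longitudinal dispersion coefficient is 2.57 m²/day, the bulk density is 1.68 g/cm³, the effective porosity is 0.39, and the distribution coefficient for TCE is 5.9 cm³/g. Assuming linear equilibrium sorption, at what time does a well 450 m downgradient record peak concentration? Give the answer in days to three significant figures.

Retardation factor R = 1 + ρ_b·K_d/n = 1 + 1.68 × 5.9/0.39 = 26.42.
Sorption retards both mechanisms: v_R = v/R = 0.003236 m/day, D_R = D/R = 0.09727 m²/day.
Peak time from v_R²t² + 2D_R t − x² = 0: t = (√(D_R² + v_R²x²) − D_R)/v_R².
√(D_R² + v_R²x²) = √(0.09727² + 0.003236² × 450²) = 1.459; v_R² = 1.047e-05.
t = (1.459 − 0.09727)/1.047e-05 = 130000 days.

130000 days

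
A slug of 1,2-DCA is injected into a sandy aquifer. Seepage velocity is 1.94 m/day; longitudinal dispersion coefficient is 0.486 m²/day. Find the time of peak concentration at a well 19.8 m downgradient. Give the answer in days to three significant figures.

For the 1D instantaneous-source solution, setting ∂C/∂t = 0 at fixed x gives v²t² + 2Dt − x² = 0, so t = (√(D² + v²x²) − D)/v².
√(D² + v²x²) = √(0.486² + 1.94² × 19.8²) = 38.42; v² = 3.7636.
t = (38.42 − 0.486)/3.7636 = 10.1 days (vs. the pure-advection estimate x/v = 10.2 d).

10.1 days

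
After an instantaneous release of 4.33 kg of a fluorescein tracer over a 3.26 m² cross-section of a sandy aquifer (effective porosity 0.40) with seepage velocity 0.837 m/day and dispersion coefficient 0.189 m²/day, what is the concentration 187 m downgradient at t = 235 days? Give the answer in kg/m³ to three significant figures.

0.0828 kg/m³

For an instantaneous plane source, C(x,t) = M/(n_e·A·√(4πDt)) · exp(−(x−vt)²/(4Dt)), with n_e·A the pore (flow) area.
Plume center vt = 0.837 × 235 = 196.695 m, so the well at 187 m is 9.695 m upgradient of the peak.
√(4πDt) = 23.62 m, giving peak height M/(n_e·A·√(4πDt)) = 4.33/(0.40 × 3.26 × 23.62) = 0.1406 kg/m³.
(x−vt)²/(4Dt) = (-9.695)²/(4 × 0.189 × 235) = 0.5291; exp(−0.5291) = 0.5891.
C = 0.1406 × 0.5891 = 0.0828 kg/m³.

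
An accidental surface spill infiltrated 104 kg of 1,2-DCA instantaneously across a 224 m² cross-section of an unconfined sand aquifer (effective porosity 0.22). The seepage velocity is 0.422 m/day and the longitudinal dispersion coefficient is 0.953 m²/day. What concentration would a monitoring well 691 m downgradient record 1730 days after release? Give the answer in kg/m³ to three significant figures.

For an instantaneous plane source, C(x,t) = M/(n_e·A·√(4πDt)) · exp(−(x−vt)²/(4Dt)), with n_e·A the pore (flow) area.
Plume center vt = 0.422 × 1730 = 730.06 m, so the well at 691 m is 39.06 m upgradient of the peak.
√(4πDt) = 143.9 m, giving peak height M/(n_e·A·√(4πDt)) = 104/(0.22 × 224 × 143.9) = 0.01467 kg/m³.
(x−vt)²/(4Dt) = (-39.06)²/(4 × 0.953 × 1730) = 0.2313; exp(−0.2313) = 0.7935.
C = 0.01467 × 0.7935 = 0.0116 kg/m³.

0.0116 kg/m³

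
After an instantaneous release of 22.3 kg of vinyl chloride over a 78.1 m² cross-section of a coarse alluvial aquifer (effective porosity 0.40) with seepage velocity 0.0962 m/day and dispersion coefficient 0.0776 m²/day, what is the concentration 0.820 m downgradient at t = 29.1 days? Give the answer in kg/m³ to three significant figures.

0.0868 kg/m³

For an instantaneous plane source, C(x,t) = M/(n_e·A·√(4πDt)) · exp(−(x−vt)²/(4Dt)), with n_e·A the pore (flow) area.
Plume center vt = 0.0962 × 29.1 = 2.79942 m, so the well at 0.820 m is 1.97942 m upgradient of the peak.
√(4πDt) = 5.327 m, giving peak height M/(n_e·A·√(4πDt)) = 22.3/(0.40 × 78.1 × 5.327) = 0.1340 kg/m³.
(x−vt)²/(4Dt) = (-1.97942)²/(4 × 0.0776 × 29.1) = 0.4338; exp(−0.4338) = 0.6480.
C = 0.1340 × 0.6480 = 0.0868 kg/m³.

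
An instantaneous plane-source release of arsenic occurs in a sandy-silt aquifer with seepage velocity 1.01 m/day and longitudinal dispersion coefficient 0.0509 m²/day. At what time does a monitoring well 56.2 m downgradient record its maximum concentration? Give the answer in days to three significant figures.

For the 1D instantaneous-source solution, setting ∂C/∂t = 0 at fixed x gives v²t² + 2Dt − x² = 0, so t = (√(D² + v²x²) − D)/v².
√(D² + v²x²) = √(0.0509² + 1.01² × 56.2²) = 56.76; v² = 1.0201.
t = (56.76 − 0.0509)/1.0201 = 55.6 days (vs. the pure-advection estimate x/v = 55.6 d).

55.6 days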